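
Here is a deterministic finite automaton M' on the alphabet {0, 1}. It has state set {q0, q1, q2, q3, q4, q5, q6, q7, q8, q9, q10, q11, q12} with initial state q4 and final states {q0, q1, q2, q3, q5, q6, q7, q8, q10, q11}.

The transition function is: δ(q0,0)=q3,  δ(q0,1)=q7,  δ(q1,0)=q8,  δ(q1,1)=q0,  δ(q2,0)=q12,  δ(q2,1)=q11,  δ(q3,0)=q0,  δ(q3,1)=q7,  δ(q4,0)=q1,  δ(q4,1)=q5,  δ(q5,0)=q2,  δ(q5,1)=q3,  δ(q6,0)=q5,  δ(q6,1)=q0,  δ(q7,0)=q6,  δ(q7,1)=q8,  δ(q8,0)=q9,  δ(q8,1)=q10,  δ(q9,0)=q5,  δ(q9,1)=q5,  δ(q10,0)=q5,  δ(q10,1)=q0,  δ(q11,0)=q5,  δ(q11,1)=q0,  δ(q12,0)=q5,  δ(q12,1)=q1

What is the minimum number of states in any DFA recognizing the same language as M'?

P0 = {q0,q1,q2,q3,q5,q6,q7,q8,q10,q11} | {q4,q9,q12}.
On input 0, block {q0,q1,q2,q3,q5,q6,q7,q8,q10,q11} splits into {q0,q1,q3,q5,q6,q7,q10,q11} and {q2,q8}.
On input 0, block {q0,q1,q3,q5,q6,q7,q10,q11} splits into {q0,q3,q6,q7,q10,q11} and {q1,q5}.
Split {q0,q3,q6,q7,q10,q11} by δ(·,0) → {q0,q3,q7} and {q6,q10,q11}.
On input 0, block {q0,q3,q7} splits into {q0,q3} and {q7}.
Stable partition: {q0,q3} | {q4,q9,q12} | {q2,q8} | {q1,q5} | {q6,q10,q11} | {q7} — 6 equivalence classes.

6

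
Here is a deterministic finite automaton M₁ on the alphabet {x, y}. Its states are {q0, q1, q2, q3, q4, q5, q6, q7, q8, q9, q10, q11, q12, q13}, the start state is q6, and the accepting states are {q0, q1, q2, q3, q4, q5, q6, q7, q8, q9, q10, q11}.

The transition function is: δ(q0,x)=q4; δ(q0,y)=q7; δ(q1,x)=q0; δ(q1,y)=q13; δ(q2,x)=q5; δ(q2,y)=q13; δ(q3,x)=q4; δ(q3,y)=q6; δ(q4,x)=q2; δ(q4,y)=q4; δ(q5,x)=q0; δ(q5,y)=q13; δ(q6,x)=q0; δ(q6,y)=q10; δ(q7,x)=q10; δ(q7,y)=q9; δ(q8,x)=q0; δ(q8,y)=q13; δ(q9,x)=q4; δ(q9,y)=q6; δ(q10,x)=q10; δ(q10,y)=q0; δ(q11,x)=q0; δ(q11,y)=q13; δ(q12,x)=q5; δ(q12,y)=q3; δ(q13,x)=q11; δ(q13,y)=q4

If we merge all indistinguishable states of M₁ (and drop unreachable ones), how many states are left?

9

States {q1,q3,q8,q12} cannot be reached from the start state, so discard them.
Start with accepting vs non-accepting: {q0,q2,q4,q5,q6,q7,q9,q10,q11} | {q13}.
Refine {q0,q2,q4,q5,q6,q7,q9,q10,q11} on symbol y: members go to different blocks, giving {q0,q4,q6,q7,q9,q10} and {q2,q5,q11}.
On input x, block {q0,q4,q6,q7,q9,q10} splits into {q0,q6,q7,q9,q10} and {q4}.
Split {q0,q6,q7,q9,q10} by δ(·,x) → {q6,q7,q10} and {q0,q9}.
Split {q6,q7,q10} by δ(·,x) → {q7,q10} and {q6}.
Split {q2,q5,q11} by δ(·,x) → {q5,q11} and {q2}.
On input y, block {q0,q9} splits into {q0} and {q9}.
Refine {q7,q10} on symbol y: members go to different blocks, giving {q7} and {q10}.
No further refinement is possible. Final partition (9 blocks): {q7} | {q13} | {q5,q11} | {q4} | {q0} | {q6} | {q2} | {q9} | {q10}.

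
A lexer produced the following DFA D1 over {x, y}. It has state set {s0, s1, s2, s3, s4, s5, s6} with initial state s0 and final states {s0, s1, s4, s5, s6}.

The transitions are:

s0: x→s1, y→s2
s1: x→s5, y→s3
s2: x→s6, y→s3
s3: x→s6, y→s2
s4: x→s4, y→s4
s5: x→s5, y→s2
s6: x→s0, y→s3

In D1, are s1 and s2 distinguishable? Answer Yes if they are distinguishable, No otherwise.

Yes

First remove the unreachable states {s4}; 6 states remain.
Start with accepting vs non-accepting: {s0,s1,s5,s6} | {s2,s3}.
No further refinement is possible. Final partition (2 blocks): {s0,s1,s5,s6} | {s2,s3}.
s1 and s2 end up in different blocks, so they are distinguishable. For instance, the string 'ε' is accepted from only s1.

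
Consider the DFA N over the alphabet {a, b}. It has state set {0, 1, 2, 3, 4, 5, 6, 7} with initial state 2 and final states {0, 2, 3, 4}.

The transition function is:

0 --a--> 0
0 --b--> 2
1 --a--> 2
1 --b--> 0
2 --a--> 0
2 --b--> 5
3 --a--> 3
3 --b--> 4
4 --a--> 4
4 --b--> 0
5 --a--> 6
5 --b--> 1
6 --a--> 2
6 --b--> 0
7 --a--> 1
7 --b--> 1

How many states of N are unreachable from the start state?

3

No path from 2 leads to 3, 4, 7; the other 5 states are all reachable.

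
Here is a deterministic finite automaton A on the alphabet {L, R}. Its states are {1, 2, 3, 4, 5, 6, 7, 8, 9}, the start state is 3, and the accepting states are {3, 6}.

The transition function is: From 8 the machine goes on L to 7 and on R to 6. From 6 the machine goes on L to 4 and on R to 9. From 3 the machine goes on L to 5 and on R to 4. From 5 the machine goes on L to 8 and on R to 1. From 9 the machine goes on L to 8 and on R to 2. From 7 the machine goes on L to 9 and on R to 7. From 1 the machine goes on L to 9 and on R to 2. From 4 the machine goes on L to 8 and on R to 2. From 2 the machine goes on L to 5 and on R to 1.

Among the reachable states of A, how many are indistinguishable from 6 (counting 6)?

2

Every state is reachable, so we keep all 9.
Initial partition by acceptance: {3,6} | {1,2,4,5,7,8,9}.
Split {1,2,4,5,7,8,9} by δ(·,R) → {1,2,4,5,7,9} and {8}.
Split {1,2,4,5,7,9} by δ(·,L) → {1,2,7} and {4,5,9}.
Stable partition: {3,6} | {1,2,7} | {8} | {4,5,9} — 4 equivalence classes.
The equivalence class containing 6 is {3,6}, of size 2.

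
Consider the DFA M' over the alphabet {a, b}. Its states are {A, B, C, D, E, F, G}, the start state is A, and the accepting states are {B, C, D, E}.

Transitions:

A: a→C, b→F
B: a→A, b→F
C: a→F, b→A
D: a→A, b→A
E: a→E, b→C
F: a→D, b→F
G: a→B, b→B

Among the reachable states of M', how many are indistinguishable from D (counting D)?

States {B,E,G} cannot be reached from the start state, so discard them.
P0 = {C,D} | {A,F}.
Stable partition: {C,D} | {A,F} — 2 equivalence classes.
State D belongs to the block {C,D}, which has 2 states.

2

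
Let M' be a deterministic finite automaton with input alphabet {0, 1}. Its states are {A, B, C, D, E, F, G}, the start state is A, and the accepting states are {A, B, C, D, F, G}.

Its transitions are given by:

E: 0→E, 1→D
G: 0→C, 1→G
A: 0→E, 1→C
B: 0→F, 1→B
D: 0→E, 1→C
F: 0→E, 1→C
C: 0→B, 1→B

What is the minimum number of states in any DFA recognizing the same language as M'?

States {G} cannot be reached from the start state, so discard them.
Start with accepting vs non-accepting: {A,B,C,D,F} | {E}.
Refine {A,B,C,D,F} on symbol 0: members go to different blocks, giving {A,D,F} and {B,C}.
Split {B,C} by δ(·,0) → {B} and {C}.
No further refinement is possible. Final partition (4 blocks): {A,D,F} | {E} | {B} | {C}.

4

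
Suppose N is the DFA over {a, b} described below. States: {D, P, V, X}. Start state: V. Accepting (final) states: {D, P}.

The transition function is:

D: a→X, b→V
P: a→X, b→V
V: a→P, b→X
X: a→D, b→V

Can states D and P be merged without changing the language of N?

Yes

All states are reachable from the start state.
P0 = {D,P} | {V,X}.
The partition is now stable with 2 blocks: {D,P} | {V,X}.
D and P lie in the same block of the stable partition, so they are equivalent — no string distinguishes them.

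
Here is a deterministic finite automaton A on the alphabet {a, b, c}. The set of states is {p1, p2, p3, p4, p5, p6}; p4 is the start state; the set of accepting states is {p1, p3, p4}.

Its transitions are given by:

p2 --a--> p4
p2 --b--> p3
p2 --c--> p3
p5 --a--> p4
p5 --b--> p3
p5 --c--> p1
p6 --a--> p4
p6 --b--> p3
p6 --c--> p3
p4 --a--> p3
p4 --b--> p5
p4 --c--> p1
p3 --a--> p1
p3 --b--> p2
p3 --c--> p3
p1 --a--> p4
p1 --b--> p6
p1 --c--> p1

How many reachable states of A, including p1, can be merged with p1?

3

Initial partition by acceptance: {p1,p3,p4} | {p2,p5,p6}.
Stable partition: {p1,p3,p4} | {p2,p5,p6} — 2 equivalence classes.
State p1 belongs to the block {p1,p3,p4}, which has 3 states.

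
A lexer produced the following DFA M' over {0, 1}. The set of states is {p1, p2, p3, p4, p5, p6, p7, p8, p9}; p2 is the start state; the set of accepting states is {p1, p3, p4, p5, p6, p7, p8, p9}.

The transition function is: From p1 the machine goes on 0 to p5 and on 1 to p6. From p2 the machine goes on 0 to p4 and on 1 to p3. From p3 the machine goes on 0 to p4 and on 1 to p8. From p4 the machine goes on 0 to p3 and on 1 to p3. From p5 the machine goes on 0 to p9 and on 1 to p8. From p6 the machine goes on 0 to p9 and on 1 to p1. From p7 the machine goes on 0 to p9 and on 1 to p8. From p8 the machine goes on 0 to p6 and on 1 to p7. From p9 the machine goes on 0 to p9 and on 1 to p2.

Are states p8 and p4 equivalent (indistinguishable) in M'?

Every state is reachable, so we keep all 9.
P0 = {p1,p3,p4,p5,p6,p7,p8,p9} | {p2}.
On input 1, block {p1,p3,p4,p5,p6,p7,p8,p9} splits into {p1,p3,p4,p5,p6,p7,p8} and {p9}.
On input 0, block {p1,p3,p4,p5,p6,p7,p8} splits into {p1,p3,p4,p8} and {p5,p6,p7}.
On input 0, block {p1,p3,p4,p8} splits into {p1,p8} and {p3,p4}.
Split {p3,p4} by δ(·,1) → {p3} and {p4}.
Stable partition: {p1,p8} | {p2} | {p9} | {p5,p6,p7} | {p3} | {p4} — 6 equivalence classes.
p8 and p4 end up in different blocks, so they are distinguishable. For instance, the string '001' is accepted from only p4.

No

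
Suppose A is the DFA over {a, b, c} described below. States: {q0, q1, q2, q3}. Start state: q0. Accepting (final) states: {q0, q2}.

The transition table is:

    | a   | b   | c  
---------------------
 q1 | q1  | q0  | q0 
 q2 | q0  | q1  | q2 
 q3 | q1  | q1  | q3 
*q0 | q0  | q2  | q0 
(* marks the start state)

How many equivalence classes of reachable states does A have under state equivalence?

3

States {q3} cannot be reached from the start state, so discard them.
Start with accepting vs non-accepting: {q0,q2} | {q1}.
Refine {q0,q2} on symbol b: members go to different blocks, giving {q0} and {q2}.
Stable partition: {q0} | {q1} | {q2} — 3 equivalence classes.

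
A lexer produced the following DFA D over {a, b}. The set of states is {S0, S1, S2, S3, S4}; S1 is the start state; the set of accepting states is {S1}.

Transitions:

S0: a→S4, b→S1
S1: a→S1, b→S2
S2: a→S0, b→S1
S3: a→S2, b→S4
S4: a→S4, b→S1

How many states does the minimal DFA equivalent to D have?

First remove the unreachable states {S3}; 4 states remain.
Start with accepting vs non-accepting: {S1} | {S0,S2,S4}.
No further refinement is possible. Final partition (2 blocks): {S1} | {S0,S2,S4}.

2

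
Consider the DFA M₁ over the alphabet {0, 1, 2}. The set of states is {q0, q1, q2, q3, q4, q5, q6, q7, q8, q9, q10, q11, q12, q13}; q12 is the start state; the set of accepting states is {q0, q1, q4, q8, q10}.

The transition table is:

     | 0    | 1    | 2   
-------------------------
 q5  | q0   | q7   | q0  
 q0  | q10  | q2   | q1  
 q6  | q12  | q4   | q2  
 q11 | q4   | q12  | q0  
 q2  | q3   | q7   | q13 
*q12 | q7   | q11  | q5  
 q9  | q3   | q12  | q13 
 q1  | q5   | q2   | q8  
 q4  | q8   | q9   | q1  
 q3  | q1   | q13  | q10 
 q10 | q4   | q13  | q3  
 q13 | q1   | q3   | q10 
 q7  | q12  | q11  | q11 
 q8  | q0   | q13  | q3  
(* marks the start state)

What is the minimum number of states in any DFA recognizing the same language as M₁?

7

First remove the unreachable states {q6}; 13 states remain.
P0 = {q0,q1,q4,q8,q10} | {q2,q3,q5,q7,q9,q11,q12,q13}.
Split {q0,q1,q4,q8,q10} by δ(·,0) → {q0,q4,q8,q10} and {q1}.
Split {q0,q4,q8,q10} by δ(·,2) → {q0,q4} and {q8,q10}.
On input 0, block {q2,q3,q5,q7,q9,q11,q12,q13} splits into {q2,q7,q9,q12} and {q3,q13} and {q5,q11}.
Refine {q2,q7,q9,q12} on symbol 0: members go to different blocks, giving {q2,q9} and {q7,q12}.
No further refinement is possible. Final partition (7 blocks): {q0,q4} | {q2,q9} | {q1} | {q8,q10} | {q3,q13} | {q5,q11} | {q7,q12}.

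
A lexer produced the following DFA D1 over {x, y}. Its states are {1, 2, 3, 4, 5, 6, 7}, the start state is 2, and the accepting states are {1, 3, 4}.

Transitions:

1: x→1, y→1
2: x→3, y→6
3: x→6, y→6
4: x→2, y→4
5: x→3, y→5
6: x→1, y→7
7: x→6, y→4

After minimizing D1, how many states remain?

6

Reachable states from the start: {1,2,3,4,6,7}. Unreachable: {5} — drop them.
P0 = {1,3,4} | {2,6,7}.
On input x, block {1,3,4} splits into {3,4} and {1}.
Split {3,4} by δ(·,y) → {3} and {4}.
Refine {2,6,7} on symbol x: members go to different blocks, giving {2} and {6} and {7}.
No further refinement is possible. Final partition (6 blocks): {3} | {2} | {1} | {4} | {6} | {7}.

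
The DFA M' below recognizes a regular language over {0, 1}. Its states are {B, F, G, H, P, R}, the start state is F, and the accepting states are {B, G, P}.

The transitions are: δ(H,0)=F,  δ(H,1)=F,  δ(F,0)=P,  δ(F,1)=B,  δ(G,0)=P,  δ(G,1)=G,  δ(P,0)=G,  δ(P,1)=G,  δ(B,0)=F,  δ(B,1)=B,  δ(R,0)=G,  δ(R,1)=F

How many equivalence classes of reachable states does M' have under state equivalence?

States {H,R} cannot be reached from the start state, so discard them.
Start with accepting vs non-accepting: {B,G,P} | {F}.
Refine {B,G,P} on symbol 0: members go to different blocks, giving {G,P} and {B}.
No further refinement is possible. Final partition (3 blocks): {G,P} | {F} | {B}.

3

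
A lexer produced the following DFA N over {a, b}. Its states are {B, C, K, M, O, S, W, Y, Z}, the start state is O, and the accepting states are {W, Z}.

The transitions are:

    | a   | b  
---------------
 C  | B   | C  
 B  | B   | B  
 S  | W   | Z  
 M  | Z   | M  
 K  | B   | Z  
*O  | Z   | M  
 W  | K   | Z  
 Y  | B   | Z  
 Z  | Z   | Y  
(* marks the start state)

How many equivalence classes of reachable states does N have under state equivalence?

4

First remove the unreachable states {C,K,S,W}; 5 states remain.
P0 = {Z} | {B,M,O,Y}.
Refine {B,M,O,Y} on symbol a: members go to different blocks, giving {M,O} and {B,Y}.
Split {B,Y} by δ(·,b) → {B} and {Y}.
Stable partition: {Z} | {M,O} | {B} | {Y} — 4 equivalence classes.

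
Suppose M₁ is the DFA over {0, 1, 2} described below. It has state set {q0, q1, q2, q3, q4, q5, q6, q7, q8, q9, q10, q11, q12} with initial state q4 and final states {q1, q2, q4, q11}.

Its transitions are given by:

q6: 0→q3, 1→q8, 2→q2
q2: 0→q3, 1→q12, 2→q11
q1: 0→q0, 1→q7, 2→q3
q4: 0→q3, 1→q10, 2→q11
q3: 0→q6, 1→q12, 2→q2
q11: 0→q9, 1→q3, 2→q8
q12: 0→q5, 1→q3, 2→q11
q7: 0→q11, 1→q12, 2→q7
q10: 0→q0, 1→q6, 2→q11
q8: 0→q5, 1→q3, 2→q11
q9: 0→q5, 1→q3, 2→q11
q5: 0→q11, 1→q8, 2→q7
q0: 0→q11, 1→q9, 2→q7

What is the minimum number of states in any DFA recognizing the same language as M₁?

First remove the unreachable states {q1}; 12 states remain.
Initial partition by acceptance: {q2,q4,q11} | {q0,q3,q5,q6,q7,q8,q9,q10,q12}.
Split {q2,q4,q11} by δ(·,2) → {q2,q4} and {q11}.
Split {q0,q3,q5,q6,q7,q8,q9,q10,q12} by δ(·,0) → {q3,q6,q8,q9,q10,q12} and {q0,q5,q7}.
On input 0, block {q3,q6,q8,q9,q10,q12} splits into {q8,q9,q10,q12} and {q3,q6}.
The partition is now stable with 5 blocks: {q2,q4} | {q8,q9,q10,q12} | {q11} | {q0,q5,q7} | {q3,q6}.

5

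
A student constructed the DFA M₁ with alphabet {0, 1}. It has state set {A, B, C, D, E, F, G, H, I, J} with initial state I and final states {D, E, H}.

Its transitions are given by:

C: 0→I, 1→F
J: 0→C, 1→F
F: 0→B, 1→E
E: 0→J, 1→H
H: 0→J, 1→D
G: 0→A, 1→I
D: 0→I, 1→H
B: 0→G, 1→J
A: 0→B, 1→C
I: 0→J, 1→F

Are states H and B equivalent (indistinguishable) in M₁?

Start with accepting vs non-accepting: {D,E,H} | {A,B,C,F,G,I,J}.
On input 1, block {A,B,C,F,G,I,J} splits into {A,B,C,G,I,J} and {F}.
Refine {A,B,C,G,I,J} on symbol 1: members go to different blocks, giving {A,B,G} and {C,I,J}.
No further refinement is possible. Final partition (4 blocks): {D,E,H} | {A,B,G} | {F} | {C,I,J}.
H and B end up in different blocks, so they are distinguishable. For instance, the string 'ε' is accepted from only H.

No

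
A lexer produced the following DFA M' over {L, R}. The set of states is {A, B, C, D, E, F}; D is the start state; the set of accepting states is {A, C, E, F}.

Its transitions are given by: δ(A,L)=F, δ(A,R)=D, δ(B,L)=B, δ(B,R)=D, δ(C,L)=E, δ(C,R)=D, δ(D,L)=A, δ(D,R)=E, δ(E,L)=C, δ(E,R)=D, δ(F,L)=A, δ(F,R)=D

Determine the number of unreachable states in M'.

1

No path from D leads to B; the other 5 states are all reachable.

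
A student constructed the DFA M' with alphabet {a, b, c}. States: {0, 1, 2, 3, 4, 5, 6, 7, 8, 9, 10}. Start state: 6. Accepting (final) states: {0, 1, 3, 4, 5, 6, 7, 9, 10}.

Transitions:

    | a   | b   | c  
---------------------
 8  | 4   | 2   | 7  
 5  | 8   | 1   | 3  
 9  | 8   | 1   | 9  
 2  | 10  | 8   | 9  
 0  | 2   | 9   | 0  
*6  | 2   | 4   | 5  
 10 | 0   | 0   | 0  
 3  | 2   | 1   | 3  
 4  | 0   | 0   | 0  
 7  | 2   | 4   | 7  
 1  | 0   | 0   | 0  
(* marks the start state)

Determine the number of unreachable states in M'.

0

Exploring from 6, all states are eventually visited, so none are unreachable.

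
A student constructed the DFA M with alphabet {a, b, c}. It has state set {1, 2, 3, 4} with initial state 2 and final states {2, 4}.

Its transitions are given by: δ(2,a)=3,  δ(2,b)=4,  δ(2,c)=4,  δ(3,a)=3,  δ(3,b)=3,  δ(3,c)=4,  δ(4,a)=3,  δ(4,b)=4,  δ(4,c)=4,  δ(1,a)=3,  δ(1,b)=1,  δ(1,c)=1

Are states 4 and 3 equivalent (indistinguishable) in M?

First remove the unreachable states {1}; 3 states remain.
Start with accepting vs non-accepting: {2,4} | {3}.
Stable partition: {2,4} | {3} — 2 equivalence classes.
4 and 3 end up in different blocks, so they are distinguishable. For instance, the string 'ε' is accepted from only 4.

No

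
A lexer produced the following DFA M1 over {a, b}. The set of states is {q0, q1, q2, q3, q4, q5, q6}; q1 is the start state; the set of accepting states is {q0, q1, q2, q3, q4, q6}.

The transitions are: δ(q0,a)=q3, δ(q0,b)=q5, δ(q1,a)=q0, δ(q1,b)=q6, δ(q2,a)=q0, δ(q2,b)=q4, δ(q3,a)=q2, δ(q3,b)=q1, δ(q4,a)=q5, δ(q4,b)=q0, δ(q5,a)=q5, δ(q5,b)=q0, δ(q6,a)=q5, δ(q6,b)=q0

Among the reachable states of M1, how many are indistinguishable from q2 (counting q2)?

Initial partition by acceptance: {q0,q1,q2,q3,q4,q6} | {q5}.
On input a, block {q0,q1,q2,q3,q4,q6} splits into {q0,q1,q2,q3} and {q4,q6}.
On input b, block {q0,q1,q2,q3} splits into {q1,q2} and {q0} and {q3}.
The partition is now stable with 5 blocks: {q1,q2} | {q5} | {q4,q6} | {q0} | {q3}.
State q2 belongs to the block {q1,q2}, which has 2 states.

2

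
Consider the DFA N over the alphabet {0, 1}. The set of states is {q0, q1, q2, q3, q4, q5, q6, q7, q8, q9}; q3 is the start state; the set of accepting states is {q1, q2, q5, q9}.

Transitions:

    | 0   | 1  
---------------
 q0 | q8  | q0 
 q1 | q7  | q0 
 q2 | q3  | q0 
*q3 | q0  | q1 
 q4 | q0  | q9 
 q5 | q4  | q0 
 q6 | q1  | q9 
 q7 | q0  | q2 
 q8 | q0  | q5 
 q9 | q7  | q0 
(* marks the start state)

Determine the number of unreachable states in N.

Starting at q3 and following transitions, the reachable set is {q0, q1, q2, q3, q4, q5, q7, q8, q9}. That leaves q6 unreachable — 1 in total.

1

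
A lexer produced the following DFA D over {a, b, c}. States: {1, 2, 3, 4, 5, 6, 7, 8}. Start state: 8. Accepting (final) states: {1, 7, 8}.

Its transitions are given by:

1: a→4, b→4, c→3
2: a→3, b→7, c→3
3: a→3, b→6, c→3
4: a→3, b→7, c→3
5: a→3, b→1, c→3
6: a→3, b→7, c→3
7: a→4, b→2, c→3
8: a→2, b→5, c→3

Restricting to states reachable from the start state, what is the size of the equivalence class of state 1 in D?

All states are reachable from the start state.
Start with accepting vs non-accepting: {1,7,8} | {2,3,4,5,6}.
Split {2,3,4,5,6} by δ(·,b) → {2,4,5,6} and {3}.
No further refinement is possible. Final partition (3 blocks): {1,7,8} | {2,4,5,6} | {3}.
The equivalence class containing 1 is {1,7,8}, of size 3.

3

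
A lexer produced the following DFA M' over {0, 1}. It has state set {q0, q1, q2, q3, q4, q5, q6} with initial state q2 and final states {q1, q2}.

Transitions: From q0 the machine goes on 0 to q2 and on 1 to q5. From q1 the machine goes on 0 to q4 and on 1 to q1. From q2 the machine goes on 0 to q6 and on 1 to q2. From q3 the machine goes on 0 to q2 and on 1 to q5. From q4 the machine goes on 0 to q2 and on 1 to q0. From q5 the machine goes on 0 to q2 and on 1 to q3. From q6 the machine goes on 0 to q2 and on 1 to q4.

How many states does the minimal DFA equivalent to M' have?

2

Reachable states from the start: {q0,q2,q3,q4,q5,q6}. Unreachable: {q1} — drop them.
P0 = {q2} | {q0,q3,q4,q5,q6}.
No further refinement is possible. Final partition (2 blocks): {q2} | {q0,q3,q4,q5,q6}.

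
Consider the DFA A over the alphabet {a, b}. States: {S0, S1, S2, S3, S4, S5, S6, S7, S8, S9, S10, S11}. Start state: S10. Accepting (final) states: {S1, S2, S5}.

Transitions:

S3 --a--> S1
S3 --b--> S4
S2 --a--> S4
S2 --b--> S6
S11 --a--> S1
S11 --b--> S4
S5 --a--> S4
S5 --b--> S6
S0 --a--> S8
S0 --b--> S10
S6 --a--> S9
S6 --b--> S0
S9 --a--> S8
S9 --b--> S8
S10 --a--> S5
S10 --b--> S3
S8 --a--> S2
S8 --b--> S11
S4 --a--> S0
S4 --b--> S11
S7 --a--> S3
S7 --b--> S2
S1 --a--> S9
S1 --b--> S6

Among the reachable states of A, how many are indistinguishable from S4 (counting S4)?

Reachable states from the start: {S0,S1,S2,S3,S4,S5,S6,S8,S9,S10,S11}. Unreachable: {S7} — drop them.
Initial partition by acceptance: {S1,S2,S5} | {S0,S3,S4,S6,S8,S9,S10,S11}.
Split {S0,S3,S4,S6,S8,S9,S10,S11} by δ(·,a) → {S0,S4,S6,S9} and {S3,S8,S10,S11}.
Split {S0,S4,S6,S9} by δ(·,a) → {S0,S9} and {S4,S6}.
Refine {S1,S2,S5} on symbol a: members go to different blocks, giving {S2,S5} and {S1}.
Refine {S3,S8,S10,S11} on symbol a: members go to different blocks, giving {S3,S11} and {S8,S10}.
On input b, block {S4,S6} splits into {S4} and {S6}.
No further refinement is possible. Final partition (7 blocks): {S2,S5} | {S0,S9} | {S3,S11} | {S4} | {S1} | {S8,S10} | {S6}.
State S4 belongs to the block {S4}, which has 1 states.

1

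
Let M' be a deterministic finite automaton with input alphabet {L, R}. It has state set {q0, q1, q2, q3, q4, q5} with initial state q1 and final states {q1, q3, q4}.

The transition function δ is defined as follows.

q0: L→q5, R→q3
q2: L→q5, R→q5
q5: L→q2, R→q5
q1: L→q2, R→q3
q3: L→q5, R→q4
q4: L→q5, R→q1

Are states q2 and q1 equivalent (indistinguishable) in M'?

No

States {q0} cannot be reached from the start state, so discard them.
Initial partition by acceptance: {q1,q3,q4} | {q2,q5}.
The partition is now stable with 2 blocks: {q1,q3,q4} | {q2,q5}.
q2 and q1 end up in different blocks, so they are distinguishable. For instance, the string 'ε' is accepted from only q1.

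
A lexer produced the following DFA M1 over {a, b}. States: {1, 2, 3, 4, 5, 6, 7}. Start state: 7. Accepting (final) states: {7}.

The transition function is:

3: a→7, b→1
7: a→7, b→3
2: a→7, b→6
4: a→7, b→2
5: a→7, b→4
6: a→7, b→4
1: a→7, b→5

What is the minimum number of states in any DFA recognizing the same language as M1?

2

Start with accepting vs non-accepting: {7} | {1,2,3,4,5,6}.
The partition is now stable with 2 blocks: {7} | {1,2,3,4,5,6}.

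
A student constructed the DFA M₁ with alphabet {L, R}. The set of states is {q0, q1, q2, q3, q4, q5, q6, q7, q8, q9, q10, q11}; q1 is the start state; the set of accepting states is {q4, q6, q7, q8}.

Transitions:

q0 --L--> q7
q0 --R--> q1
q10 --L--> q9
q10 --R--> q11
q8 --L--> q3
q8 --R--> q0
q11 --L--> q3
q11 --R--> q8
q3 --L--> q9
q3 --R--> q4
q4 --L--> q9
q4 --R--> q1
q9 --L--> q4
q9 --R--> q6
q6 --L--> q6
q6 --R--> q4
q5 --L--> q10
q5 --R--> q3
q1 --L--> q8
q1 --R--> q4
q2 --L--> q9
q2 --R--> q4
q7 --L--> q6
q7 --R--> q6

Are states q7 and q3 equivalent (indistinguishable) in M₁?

No

States {q2,q5,q10,q11} cannot be reached from the start state, so discard them.
Initial partition by acceptance: {q4,q6,q7,q8} | {q0,q1,q3,q9}.
On input L, block {q4,q6,q7,q8} splits into {q4,q8} and {q6,q7}.
On input L, block {q0,q1,q3,q9} splits into {q1,q9} and {q0} and {q3}.
Split {q4,q8} by δ(·,L) → {q4} and {q8}.
Refine {q1,q9} on symbol L: members go to different blocks, giving {q1} and {q9}.
Refine {q6,q7} on symbol R: members go to different blocks, giving {q6} and {q7}.
The partition is now stable with 8 blocks: {q4} | {q1} | {q6} | {q0} | {q3} | {q8} | {q9} | {q7}.
q7 and q3 end up in different blocks, so they are distinguishable. For instance, the string 'ε' is accepted from only q7.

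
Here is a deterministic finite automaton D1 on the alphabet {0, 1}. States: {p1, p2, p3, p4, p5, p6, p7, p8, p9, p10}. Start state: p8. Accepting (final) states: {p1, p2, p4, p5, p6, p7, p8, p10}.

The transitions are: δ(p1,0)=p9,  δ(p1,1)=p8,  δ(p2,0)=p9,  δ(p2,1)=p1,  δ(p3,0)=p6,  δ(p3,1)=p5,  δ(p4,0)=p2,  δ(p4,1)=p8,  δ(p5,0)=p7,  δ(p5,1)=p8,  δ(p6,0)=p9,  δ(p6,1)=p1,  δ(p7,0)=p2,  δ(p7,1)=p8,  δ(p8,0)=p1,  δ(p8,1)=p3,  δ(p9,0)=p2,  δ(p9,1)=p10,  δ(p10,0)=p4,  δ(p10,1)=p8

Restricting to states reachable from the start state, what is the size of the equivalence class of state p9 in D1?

P0 = {p1,p2,p4,p5,p6,p7,p8,p10} | {p3,p9}.
Refine {p1,p2,p4,p5,p6,p7,p8,p10} on symbol 0: members go to different blocks, giving {p4,p5,p7,p8,p10} and {p1,p2,p6}.
On input 0, block {p4,p5,p7,p8,p10} splits into {p4,p7,p8} and {p5,p10}.
Split {p4,p7,p8} by δ(·,1) → {p4,p7} and {p8}.
On input 1, block {p1,p2,p6} splits into {p2,p6} and {p1}.
No further refinement is possible. Final partition (6 blocks): {p4,p7} | {p3,p9} | {p2,p6} | {p5,p10} | {p8} | {p1}.
State p9 belongs to the block {p3,p9}, which has 2 states.

2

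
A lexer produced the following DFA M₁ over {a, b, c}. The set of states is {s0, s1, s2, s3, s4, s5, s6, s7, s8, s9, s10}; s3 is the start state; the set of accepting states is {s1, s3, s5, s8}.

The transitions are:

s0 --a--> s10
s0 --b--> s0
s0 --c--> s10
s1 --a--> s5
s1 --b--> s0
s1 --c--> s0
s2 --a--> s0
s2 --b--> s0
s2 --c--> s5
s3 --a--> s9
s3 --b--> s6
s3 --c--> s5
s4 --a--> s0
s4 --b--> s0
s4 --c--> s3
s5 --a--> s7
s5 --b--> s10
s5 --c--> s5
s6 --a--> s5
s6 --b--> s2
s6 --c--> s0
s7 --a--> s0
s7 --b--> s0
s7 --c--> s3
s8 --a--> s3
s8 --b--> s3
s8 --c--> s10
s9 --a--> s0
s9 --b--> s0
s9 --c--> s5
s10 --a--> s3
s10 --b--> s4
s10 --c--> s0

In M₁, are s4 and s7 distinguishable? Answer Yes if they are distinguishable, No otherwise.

Reachable states from the start: {s0,s2,s3,s4,s5,s6,s7,s9,s10}. Unreachable: {s1,s8} — drop them.
Initial partition by acceptance: {s3,s5} | {s0,s2,s4,s6,s7,s9,s10}.
On input a, block {s0,s2,s4,s6,s7,s9,s10} splits into {s0,s2,s4,s7,s9} and {s6,s10}.
On input a, block {s0,s2,s4,s7,s9} splits into {s2,s4,s7,s9} and {s0}.
Stable partition: {s3,s5} | {s2,s4,s7,s9} | {s6,s10} | {s0} — 4 equivalence classes.
s4 and s7 lie in the same block of the stable partition, so they are equivalent — no string distinguishes them.

No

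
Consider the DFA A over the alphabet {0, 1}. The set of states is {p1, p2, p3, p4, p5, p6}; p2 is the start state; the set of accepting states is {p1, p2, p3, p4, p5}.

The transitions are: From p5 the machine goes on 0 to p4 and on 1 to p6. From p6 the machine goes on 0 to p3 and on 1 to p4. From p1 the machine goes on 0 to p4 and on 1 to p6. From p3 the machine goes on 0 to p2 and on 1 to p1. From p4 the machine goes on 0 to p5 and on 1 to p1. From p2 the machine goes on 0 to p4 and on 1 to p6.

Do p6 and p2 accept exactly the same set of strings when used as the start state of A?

No

P0 = {p1,p2,p3,p4,p5} | {p6}.
Split {p1,p2,p3,p4,p5} by δ(·,1) → {p1,p2,p5} and {p3,p4}.
No further refinement is possible. Final partition (3 blocks): {p1,p2,p5} | {p6} | {p3,p4}.
p6 and p2 end up in different blocks, so they are distinguishable. For instance, the string 'ε' is accepted from only p2.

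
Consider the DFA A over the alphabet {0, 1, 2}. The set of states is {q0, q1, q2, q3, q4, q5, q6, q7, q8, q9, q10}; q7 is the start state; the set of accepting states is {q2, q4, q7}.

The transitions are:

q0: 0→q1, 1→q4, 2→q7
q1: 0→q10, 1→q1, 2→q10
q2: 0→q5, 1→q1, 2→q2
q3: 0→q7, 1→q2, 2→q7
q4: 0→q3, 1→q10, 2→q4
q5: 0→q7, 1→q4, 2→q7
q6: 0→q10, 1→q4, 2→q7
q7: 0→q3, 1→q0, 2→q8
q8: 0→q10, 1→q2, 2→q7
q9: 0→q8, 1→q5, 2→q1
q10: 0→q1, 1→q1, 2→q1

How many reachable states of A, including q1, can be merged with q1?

2

States {q6,q9} cannot be reached from the start state, so discard them.
P0 = {q2,q4,q7} | {q0,q1,q3,q5,q8,q10}.
Refine {q2,q4,q7} on symbol 2: members go to different blocks, giving {q2,q4} and {q7}.
On input 0, block {q0,q1,q3,q5,q8,q10} splits into {q0,q1,q8,q10} and {q3,q5}.
Refine {q0,q1,q8,q10} on symbol 1: members go to different blocks, giving {q0,q8} and {q1,q10}.
Stable partition: {q2,q4} | {q0,q8} | {q7} | {q3,q5} | {q1,q10} — 5 equivalence classes.
State q1 belongs to the block {q1,q10}, which has 2 states.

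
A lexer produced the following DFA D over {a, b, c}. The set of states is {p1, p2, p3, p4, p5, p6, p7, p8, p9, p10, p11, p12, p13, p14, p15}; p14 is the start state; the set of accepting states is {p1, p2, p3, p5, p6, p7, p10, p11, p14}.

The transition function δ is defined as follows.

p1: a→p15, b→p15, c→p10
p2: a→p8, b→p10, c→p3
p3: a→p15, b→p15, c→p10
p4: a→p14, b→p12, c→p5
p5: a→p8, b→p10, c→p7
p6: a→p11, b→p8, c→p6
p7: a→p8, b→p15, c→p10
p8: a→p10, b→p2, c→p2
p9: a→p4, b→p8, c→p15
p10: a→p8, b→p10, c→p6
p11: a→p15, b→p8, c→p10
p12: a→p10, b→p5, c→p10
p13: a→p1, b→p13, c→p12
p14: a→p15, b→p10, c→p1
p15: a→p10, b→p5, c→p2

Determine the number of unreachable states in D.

4

BFS from p14 reaches {p1, p2, p3, p5, p6, p7, p8, p10, p11, p14, p15}; the 4 state(s) p4, p9, p12, p13 are never visited.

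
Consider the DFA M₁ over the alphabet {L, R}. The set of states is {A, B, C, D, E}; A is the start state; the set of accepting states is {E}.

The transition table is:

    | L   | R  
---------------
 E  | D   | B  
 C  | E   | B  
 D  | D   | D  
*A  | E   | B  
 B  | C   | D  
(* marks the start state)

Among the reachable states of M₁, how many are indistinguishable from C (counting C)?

Every state is reachable, so we keep all 5.
P0 = {E} | {A,B,C,D}.
Refine {A,B,C,D} on symbol L: members go to different blocks, giving {A,C} and {B,D}.
Refine {B,D} on symbol L: members go to different blocks, giving {B} and {D}.
Stable partition: {E} | {A,C} | {B} | {D} — 4 equivalence classes.
State C belongs to the block {A,C}, which has 2 states.

2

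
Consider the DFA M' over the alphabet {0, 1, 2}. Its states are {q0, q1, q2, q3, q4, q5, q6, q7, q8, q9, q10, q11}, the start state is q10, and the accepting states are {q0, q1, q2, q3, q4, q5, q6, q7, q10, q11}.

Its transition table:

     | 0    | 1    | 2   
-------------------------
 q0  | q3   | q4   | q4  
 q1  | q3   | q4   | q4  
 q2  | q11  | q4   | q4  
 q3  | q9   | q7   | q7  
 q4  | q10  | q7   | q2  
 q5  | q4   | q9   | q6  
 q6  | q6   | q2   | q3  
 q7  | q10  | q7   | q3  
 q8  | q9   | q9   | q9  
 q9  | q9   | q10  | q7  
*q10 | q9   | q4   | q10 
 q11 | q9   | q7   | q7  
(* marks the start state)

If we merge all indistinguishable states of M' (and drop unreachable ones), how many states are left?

States {q0,q1,q5,q6,q8} cannot be reached from the start state, so discard them.
Start with accepting vs non-accepting: {q2,q3,q4,q7,q10,q11} | {q9}.
Refine {q2,q3,q4,q7,q10,q11} on symbol 0: members go to different blocks, giving {q2,q4,q7} and {q3,q10,q11}.
Split {q2,q4,q7} by δ(·,2) → {q2,q4} and {q7}.
Refine {q2,q4} on symbol 1: members go to different blocks, giving {q2} and {q4}.
Refine {q3,q10,q11} on symbol 1: members go to different blocks, giving {q3,q11} and {q10}.
Stable partition: {q2} | {q9} | {q3,q11} | {q7} | {q4} | {q10} — 6 equivalence classes.

6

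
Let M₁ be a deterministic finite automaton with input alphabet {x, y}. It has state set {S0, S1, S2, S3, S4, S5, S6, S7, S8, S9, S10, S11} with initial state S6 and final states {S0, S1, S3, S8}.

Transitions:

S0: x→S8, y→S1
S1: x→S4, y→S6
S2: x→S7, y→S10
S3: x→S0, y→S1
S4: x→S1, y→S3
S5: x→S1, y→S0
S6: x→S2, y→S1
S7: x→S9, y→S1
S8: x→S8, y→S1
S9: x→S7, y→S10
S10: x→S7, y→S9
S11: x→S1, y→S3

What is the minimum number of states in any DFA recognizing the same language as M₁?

States {S5,S11} cannot be reached from the start state, so discard them.
P0 = {S0,S1,S3,S8} | {S2,S4,S6,S7,S9,S10}.
Split {S0,S1,S3,S8} by δ(·,x) → {S0,S3,S8} and {S1}.
On input x, block {S2,S4,S6,S7,S9,S10} splits into {S2,S6,S7,S9,S10} and {S4}.
Split {S2,S6,S7,S9,S10} by δ(·,y) → {S2,S9,S10} and {S6,S7}.
Stable partition: {S0,S3,S8} | {S2,S9,S10} | {S1} | {S4} | {S6,S7} — 5 equivalence classes.

5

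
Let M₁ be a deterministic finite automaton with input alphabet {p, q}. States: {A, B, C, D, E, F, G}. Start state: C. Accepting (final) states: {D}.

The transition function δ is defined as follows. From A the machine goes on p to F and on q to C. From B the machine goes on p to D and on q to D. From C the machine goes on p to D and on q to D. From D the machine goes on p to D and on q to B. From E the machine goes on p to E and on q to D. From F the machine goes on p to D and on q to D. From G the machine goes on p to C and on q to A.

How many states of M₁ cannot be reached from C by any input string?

4

BFS from C reaches {B, C, D}; the 4 state(s) A, E, F, G are never visited.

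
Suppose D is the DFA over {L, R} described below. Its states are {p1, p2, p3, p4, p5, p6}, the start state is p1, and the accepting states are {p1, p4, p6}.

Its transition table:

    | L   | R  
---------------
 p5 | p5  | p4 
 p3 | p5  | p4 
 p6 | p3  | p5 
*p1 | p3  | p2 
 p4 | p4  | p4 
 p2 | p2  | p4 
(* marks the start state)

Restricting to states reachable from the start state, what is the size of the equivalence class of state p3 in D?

First remove the unreachable states {p6}; 5 states remain.
P0 = {p1,p4} | {p2,p3,p5}.
Split {p1,p4} by δ(·,L) → {p1} and {p4}.
The partition is now stable with 3 blocks: {p1} | {p2,p3,p5} | {p4}.
The equivalence class containing p3 is {p2,p3,p5}, of size 3.

3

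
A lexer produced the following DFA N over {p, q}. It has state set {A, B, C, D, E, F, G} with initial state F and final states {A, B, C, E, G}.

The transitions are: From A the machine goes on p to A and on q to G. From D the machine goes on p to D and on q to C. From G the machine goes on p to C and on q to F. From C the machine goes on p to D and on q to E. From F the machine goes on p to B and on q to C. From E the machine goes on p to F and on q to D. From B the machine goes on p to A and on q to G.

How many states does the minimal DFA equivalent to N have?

Every state is reachable, so we keep all 7.
Initial partition by acceptance: {A,B,C,E,G} | {D,F}.
On input p, block {A,B,C,E,G} splits into {A,B,G} and {C,E}.
Split {A,B,G} by δ(·,p) → {A,B} and {G}.
On input p, block {D,F} splits into {D} and {F}.
Refine {C,E} on symbol p: members go to different blocks, giving {C} and {E}.
The partition is now stable with 6 blocks: {A,B} | {D} | {C} | {G} | {F} | {E}.

6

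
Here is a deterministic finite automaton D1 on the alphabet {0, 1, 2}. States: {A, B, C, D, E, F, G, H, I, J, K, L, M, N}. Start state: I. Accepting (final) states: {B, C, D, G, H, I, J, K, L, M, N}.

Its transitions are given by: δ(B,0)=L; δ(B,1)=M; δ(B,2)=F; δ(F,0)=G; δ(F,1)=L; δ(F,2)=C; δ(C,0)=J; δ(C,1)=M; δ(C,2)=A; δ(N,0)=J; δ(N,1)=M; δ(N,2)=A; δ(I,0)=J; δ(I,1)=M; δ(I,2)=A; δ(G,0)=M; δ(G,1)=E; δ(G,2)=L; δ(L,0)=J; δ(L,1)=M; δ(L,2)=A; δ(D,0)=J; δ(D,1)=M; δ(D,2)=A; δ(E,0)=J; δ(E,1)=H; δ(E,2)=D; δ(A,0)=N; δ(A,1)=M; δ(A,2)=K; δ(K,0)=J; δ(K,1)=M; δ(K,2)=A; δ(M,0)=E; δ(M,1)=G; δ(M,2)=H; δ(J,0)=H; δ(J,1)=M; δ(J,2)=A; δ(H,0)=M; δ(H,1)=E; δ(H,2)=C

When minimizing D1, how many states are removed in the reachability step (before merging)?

2

BFS from I reaches {A, C, D, E, G, H, I, J, K, L, M, N}; the 2 state(s) B, F are never visited.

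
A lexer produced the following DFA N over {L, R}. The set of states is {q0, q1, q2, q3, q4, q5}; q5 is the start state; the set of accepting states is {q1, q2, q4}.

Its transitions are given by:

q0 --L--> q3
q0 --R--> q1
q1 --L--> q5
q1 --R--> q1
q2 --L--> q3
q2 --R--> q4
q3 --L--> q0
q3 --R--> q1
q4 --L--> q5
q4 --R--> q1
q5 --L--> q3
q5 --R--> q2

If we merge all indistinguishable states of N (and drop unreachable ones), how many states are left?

All states are reachable from the start state.
Initial partition by acceptance: {q1,q2,q4} | {q0,q3,q5}.
The partition is now stable with 2 blocks: {q1,q2,q4} | {q0,q3,q5}.

2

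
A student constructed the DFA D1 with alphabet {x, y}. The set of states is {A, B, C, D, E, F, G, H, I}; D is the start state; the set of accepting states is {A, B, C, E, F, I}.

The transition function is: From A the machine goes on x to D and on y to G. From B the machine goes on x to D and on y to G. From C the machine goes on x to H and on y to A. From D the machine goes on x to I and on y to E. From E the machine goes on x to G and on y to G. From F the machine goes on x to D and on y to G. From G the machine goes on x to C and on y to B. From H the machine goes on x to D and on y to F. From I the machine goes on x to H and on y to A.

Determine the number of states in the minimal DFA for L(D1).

P0 = {A,B,C,E,F,I} | {D,G,H}.
Split {A,B,C,E,F,I} by δ(·,y) → {A,B,E,F} and {C,I}.
Split {D,G,H} by δ(·,x) → {D,G} and {H}.
No further refinement is possible. Final partition (4 blocks): {A,B,E,F} | {D,G} | {C,I} | {H}.

4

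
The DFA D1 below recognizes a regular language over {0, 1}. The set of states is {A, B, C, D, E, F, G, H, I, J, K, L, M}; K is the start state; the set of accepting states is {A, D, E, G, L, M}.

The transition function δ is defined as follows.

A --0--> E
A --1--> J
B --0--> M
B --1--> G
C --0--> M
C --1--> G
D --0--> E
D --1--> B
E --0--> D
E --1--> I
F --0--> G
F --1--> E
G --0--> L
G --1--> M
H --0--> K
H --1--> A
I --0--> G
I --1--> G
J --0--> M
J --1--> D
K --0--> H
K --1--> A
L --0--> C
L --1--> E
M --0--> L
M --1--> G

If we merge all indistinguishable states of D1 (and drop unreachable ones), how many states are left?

7

States {F} cannot be reached from the start state, so discard them.
Initial partition by acceptance: {A,D,E,G,L,M} | {B,C,H,I,J,K}.
Split {A,D,E,G,L,M} by δ(·,0) → {A,D,E,G,M} and {L}.
Split {A,D,E,G,M} by δ(·,0) → {A,D,E} and {G,M}.
On input 0, block {B,C,H,I,J,K} splits into {B,C,I,J} and {H,K}.
Split {B,C,I,J} by δ(·,1) → {B,C,I} and {J}.
On input 1, block {A,D,E} splits into {D,E} and {A}.
Stable partition: {D,E} | {B,C,I} | {L} | {G,M} | {H,K} | {J} | {A} — 7 equivalence classes.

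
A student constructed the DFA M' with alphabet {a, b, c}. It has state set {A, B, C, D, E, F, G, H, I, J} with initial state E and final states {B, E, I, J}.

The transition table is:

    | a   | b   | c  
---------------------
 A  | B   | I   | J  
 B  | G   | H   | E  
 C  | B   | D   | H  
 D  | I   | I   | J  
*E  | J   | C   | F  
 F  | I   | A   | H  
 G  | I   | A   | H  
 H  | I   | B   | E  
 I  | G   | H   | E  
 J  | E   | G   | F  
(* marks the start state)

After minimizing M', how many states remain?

P0 = {B,E,I,J} | {A,C,D,F,G,H}.
Split {B,E,I,J} by δ(·,a) → {B,I} and {E,J}.
Refine {A,C,D,F,G,H} on symbol b: members go to different blocks, giving {A,D,H} and {C,F,G}.
No further refinement is possible. Final partition (4 blocks): {B,I} | {A,D,H} | {E,J} | {C,F,G}.

4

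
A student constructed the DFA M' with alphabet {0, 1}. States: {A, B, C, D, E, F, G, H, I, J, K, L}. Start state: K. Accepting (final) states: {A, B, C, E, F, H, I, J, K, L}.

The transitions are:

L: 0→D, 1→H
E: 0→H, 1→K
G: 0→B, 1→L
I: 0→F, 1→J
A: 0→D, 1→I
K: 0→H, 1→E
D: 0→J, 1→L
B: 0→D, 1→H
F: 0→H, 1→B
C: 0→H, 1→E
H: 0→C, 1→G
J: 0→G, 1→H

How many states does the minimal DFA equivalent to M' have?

First remove the unreachable states {A,F,I}; 9 states remain.
P0 = {B,C,E,H,J,K,L} | {D,G}.
Refine {B,C,E,H,J,K,L} on symbol 0: members go to different blocks, giving {C,E,H,K} and {B,J,L}.
Split {C,E,H,K} by δ(·,1) → {C,E,K} and {H}.
The partition is now stable with 4 blocks: {C,E,K} | {D,G} | {B,J,L} | {H}.

4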